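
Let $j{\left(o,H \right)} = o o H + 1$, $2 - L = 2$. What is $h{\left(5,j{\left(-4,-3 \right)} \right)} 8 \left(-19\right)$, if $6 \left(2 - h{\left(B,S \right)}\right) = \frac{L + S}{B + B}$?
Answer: $- \frac{6346}{15} \approx -423.07$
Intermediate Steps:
$L = 0$ ($L = 2 - 2 = 0$)
$j{\left(o,H \right)} = 1 + H o^{2}$ ($j{\left(o,H \right)} = o^{2} H + 1 = H o^{2} + 1 = 1 + H o^{2}$)
$h{\left(B,S \right)} = 2 - \frac{S}{12 B}$ ($h{\left(B,S \right)} = 2 - \frac{\left(0 + S\right) \frac{1}{B + B}}{6} = 2 - \frac{S \frac{1}{2 B}}{6} = 2 - \frac{\frac{1}{2} S \frac{1}{B}}{6} = 2 - \frac{S}{12 B}$)
$h{\left(5,j{\left(-4,-3 \right)} \right)} 8 \left(-19\right) = \left(2 - \frac{1 - 3 \left(-4\right)^{2}}{12 \cdot 5}\right) 8 \left(-19\right) = \left(2 - \frac{1}{12} \left(1 - 48\right) \frac{1}{5}\right) 8 \left(-19\right) = \left(2 - \left(- \frac{47}{12}\right) \frac{1}{5}\right) 8 \left(-19\right) = \left(2 + \frac{47}{60}\right) 8 \left(-19\right) = \frac{167}{60} \cdot 8 \left(-19\right) = \frac{334}{15} \left(-19\right) = - \frac{6346}{15}$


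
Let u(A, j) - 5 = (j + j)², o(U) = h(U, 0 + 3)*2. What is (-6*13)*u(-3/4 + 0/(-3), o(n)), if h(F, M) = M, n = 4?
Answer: -11622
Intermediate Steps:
o(U) = 6 (o(U) = (0 + 3)*2 = 3*2 = 6)
u(A, j) = 5 + 4*j² (u(A, j) = 5 + (j + j)² = 5 + (2*j)² = 5 + 4*j²)
(-6*13)*u(-3/4 + 0/(-3), o(n)) = (-6*13)*(5 + 4*6²) = -78*(5 + 4*36) = -78*(5 + 144) = -78*149 = -11622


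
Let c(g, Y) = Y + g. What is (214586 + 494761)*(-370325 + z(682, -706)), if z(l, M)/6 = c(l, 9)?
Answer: -259747975113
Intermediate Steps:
z(l, M) = 54 + 6*l (z(l, M) = 6*(9 + l) = 54 + 6*l)
(214586 + 494761)*(-370325 + z(682, -706)) = (214586 + 494761)*(-370325 + (54 + 6*682)) = 709347*(-370325 + (54 + 4092)) = 709347*(-370325 + 4146) = 709347*(-366179) = -259747975113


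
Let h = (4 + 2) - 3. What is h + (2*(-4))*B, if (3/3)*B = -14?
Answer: 115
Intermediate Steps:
B = -14
h = 3 (h = 6 - 3 = 3)
h + (2*(-4))*B = 3 + (2*(-4))*(-14) = 3 - 8*(-14) = 3 + 112 = 115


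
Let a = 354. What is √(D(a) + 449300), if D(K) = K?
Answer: √449654 ≈ 670.56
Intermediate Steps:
√(D(a) + 449300) = √(354 + 449300) = √449654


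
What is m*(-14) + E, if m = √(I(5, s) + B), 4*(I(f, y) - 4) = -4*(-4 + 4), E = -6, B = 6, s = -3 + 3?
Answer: -6 - 14*√10 ≈ -50.272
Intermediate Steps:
s = 0
I(f, y) = 4 (I(f, y) = 4 + (-4*(-4 + 4))/4 = 4 + (-4*0)/4 = 4 + (¼)*0 = 4 + 0 = 4)
m = √10 (m = √(4 + 6) = √10 ≈ 3.1623)
m*(-14) + E = √10*(-14) - 6 = -14*√10 - 6 = -6 - 14*√10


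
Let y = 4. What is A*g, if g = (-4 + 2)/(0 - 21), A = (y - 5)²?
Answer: 2/21 ≈ 0.095238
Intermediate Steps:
A = 1 (A = (4 - 5)² = (-1)² = 1)
g = 2/21 (g = -2/(-21) = -2*(-1/21) = 2/21 ≈ 0.095238)
A*g = 1*(2/21) = 2/21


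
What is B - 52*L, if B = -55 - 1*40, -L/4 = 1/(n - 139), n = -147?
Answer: -1053/11 ≈ -95.727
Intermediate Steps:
L = 2/143 (L = -4/(-147 - 139) = -4/(-286) = -4*(-1/286) = 2/143 ≈ 0.013986)
B = -95 (B = -55 - 40 = -95)
B - 52*L = -95 - 52*2/143 = -95 - 8/11 = -1053/11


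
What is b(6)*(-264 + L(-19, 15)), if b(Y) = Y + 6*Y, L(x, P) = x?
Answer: -11886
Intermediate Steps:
b(Y) = 7*Y
b(6)*(-264 + L(-19, 15)) = (7*6)*(-264 - 19) = 42*(-283) = -11886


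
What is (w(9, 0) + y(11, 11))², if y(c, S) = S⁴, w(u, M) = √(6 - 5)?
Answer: 214388164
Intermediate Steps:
w(u, M) = 1 (w(u, M) = √1 = 1)
(w(9, 0) + y(11, 11))² = (1 + 11⁴)² = (1 + 14641)² = 14642² = 214388164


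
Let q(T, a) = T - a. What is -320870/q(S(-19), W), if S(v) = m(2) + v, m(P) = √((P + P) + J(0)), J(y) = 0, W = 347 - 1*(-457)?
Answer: 320870/821 ≈ 390.83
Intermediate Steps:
W = 804 (W = 347 + 457 = 804)
m(P) = √2*√P (m(P) = √((P + P) + 0) = √(2*P + 0) = √(2*P) = √2*√P)
S(v) = 2 + v (S(v) = √2*√2 + v = 2 + v)
-320870/q(S(-19), W) = -320870/((2 - 19) - 1*804) = -320870/(-17 - 804) = -320870/(-821) = -320870*(-1/821) = 320870/821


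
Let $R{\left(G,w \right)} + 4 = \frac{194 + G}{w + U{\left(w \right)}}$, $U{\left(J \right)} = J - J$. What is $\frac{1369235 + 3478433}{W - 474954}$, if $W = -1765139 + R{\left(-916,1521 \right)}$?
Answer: $- \frac{7373303028}{3407188259} \approx -2.164$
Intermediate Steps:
$U{\left(J \right)} = 0$
$R{\left(G,w \right)} = -4 + \frac{194 + G}{w}$ ($R{\left(G,w \right)} = -4 + \frac{194 + G}{w + 0} = -4 + \frac{194 + G}{w}$)
$W = - \frac{2684783225}{1521}$ ($W = -1765139 + \frac{194 - 916 - 6084}{1521} = -1765139 + \frac{1}{1521} \left(-6806\right) = -1765139 - \frac{6806}{1521} = - \frac{2684783225}{1521} \approx -1.7651 \cdot 10^{6}$)
$\frac{1369235 + 3478433}{W - 474954} = \frac{1369235 + 3478433}{- \frac{2684783225}{1521} - 474954} = \frac{4847668}{- \frac{3407188259}{1521}} = 4847668 \left(- \frac{1521}{3407188259}\right) = - \frac{7373303028}{3407188259}$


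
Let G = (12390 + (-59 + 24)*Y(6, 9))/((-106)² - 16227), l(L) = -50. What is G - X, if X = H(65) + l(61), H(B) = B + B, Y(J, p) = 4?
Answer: -58790/713 ≈ -82.454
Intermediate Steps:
H(B) = 2*B
X = 80 (X = 2*65 - 50 = 130 - 50 = 80)
G = -1750/713 (G = (12390 + (-59 + 24)*4)/((-106)² - 16227) = (12390 - 35*4)/(11236 - 16227) = (12390 - 140)/(-4991) = 12250*(-1/4991) = -1750/713 ≈ -2.4544)
G - X = -1750/713 - 1*80 = -1750/713 - 80 = -58790/713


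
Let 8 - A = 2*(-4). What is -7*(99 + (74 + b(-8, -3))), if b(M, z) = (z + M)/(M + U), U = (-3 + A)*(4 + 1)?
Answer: -68950/57 ≈ -1209.6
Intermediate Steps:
A = 16 (A = 8 - 2*(-4) = 8 - 1*(-8) = 8 + 8 = 16)
U = 65 (U = (-3 + 16)*(4 + 1) = 13*5 = 65)
b(M, z) = (M + z)/(65 + M) (b(M, z) = (z + M)/(M + 65) = (M + z)/(65 + M))
-7*(99 + (74 + b(-8, -3))) = -7*(99 + (74 + (-8 - 3)/(65 - 8))) = -7*(99 + (74 - 11/57)) = -7*(99 + 4207/57) = -7*9850/57 = -68950/57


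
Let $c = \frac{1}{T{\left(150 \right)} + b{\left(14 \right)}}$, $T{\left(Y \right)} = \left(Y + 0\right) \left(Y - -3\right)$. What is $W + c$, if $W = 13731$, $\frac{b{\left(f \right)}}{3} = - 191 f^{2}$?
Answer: $\frac{1226974697}{89358} \approx 13731.0$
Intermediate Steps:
$T{\left(Y \right)} = Y \left(3 + Y\right)$ ($T{\left(Y \right)} = Y \left(Y + 3\right) = Y \left(3 + Y\right)$)
$b{\left(f \right)} = - 573 f^{2}$ ($b{\left(f \right)} = 3 \left(- 191 f^{2}\right) = - 573 f^{2}$)
$c = - \frac{1}{89358}$ ($c = \frac{1}{150 \left(3 + 150\right) - 573 \cdot 14^{2}} = \frac{1}{150 \cdot 153 - 112308} = \frac{1}{22950 - 112308} = \frac{1}{-89358} = - \frac{1}{89358} \approx -1.1191 \cdot 10^{-5}$)
$W + c = 13731 - \frac{1}{89358} = \frac{1226974697}{89358}$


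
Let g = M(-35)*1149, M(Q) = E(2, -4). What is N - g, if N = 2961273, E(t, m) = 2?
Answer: 2958975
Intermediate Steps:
M(Q) = 2
g = 2298 (g = 2*1149 = 2298)
N - g = 2961273 - 1*2298 = 2961273 - 2298 = 2958975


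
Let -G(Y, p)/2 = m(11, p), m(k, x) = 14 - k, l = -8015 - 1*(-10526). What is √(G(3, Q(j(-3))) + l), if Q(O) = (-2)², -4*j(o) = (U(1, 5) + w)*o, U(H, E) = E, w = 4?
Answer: √2505 ≈ 50.050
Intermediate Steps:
l = 2511 (l = -8015 + 10526 = 2511)
j(o) = -9*o/4 (j(o) = -(5 + 4)*o/4 = -9*o/4)
Q(O) = 4
G(Y, p) = -6 (G(Y, p) = -2*(14 - 1*11) = -2*(14 - 11) = -2*3 = -6)
√(G(3, Q(j(-3))) + l) = √(-6 + 2511) = √2505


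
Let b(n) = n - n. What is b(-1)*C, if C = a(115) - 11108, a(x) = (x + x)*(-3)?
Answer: 0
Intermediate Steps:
a(x) = -6*x (a(x) = (2*x)*(-3) = -6*x)
b(n) = 0
C = -11798 (C = -6*115 - 11108 = -690 - 11108 = -11798)
b(-1)*C = 0*(-11798) = 0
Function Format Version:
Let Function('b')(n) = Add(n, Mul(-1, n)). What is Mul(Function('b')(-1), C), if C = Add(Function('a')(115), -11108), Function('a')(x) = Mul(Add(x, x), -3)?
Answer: 0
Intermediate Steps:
Function('a')(x) = Mul(-6, x) (Function('a')(x) = Mul(Mul(2, x), -3) = Mul(-6, x))
Function('b')(n) = 0
C = -11798 (C = Add(Mul(-6, 115), -11108) = Add(-690, -11108) = -11798)
Mul(Function('b')(-1), C) = Mul(0, -11798) = 0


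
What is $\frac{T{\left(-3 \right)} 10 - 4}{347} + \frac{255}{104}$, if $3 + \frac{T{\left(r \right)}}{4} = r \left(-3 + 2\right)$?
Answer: $\frac{88069}{36088} \approx 2.4404$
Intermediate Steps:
$T{\left(r \right)} = -12 - 4 r$ ($T{\left(r \right)} = -12 + 4 r \left(-3 + 2\right) = -12 + 4 r \left(-1\right) = -12 + 4 \left(- r\right) = -12 - 4 r$)
$\frac{T{\left(-3 \right)} 10 - 4}{347} + \frac{255}{104} = \frac{\left(-12 - -12\right) 10 - 4}{347} + \frac{255}{104} = \left(\left(-12 + 12\right) 10 - 4\right) \frac{1}{347} + 255 \cdot \frac{1}{104} = \left(0 \cdot 10 - 4\right) \frac{1}{347} + \frac{255}{104} = \left(0 - 4\right) \frac{1}{347} + \frac{255}{104} = \left(-4\right) \frac{1}{347} + \frac{255}{104} = - \frac{4}{347} + \frac{255}{104} = \frac{88069}{36088}$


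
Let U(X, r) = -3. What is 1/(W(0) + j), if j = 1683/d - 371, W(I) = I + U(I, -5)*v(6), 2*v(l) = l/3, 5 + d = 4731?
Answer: -278/103873 ≈ -0.0026763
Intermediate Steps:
d = 4726 (d = -5 + 4731 = 4726)
v(l) = l/6 (v(l) = (l/3)/2 = l/6)
W(I) = -3 + I (W(I) = I - 6/2 = I - 3*1 = I - 3 = -3 + I)
j = -103039/278 (j = 1683/4726 - 371 = 1683*(1/4726) - 371 = 99/278 - 371 = -103039/278 ≈ -370.64)
1/(W(0) + j) = 1/((-3 + 0) - 103039/278) = 1/(-3 - 103039/278) = 1/(-103873/278) = -278/103873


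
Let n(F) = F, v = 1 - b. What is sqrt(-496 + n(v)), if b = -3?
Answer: 2*I*sqrt(123) ≈ 22.181*I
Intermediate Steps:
v = 4 (v = 1 - 1*(-3) = 1 + 3 = 4)
sqrt(-496 + n(v)) = sqrt(-496 + 4) = sqrt(-492) = 2*I*sqrt(123)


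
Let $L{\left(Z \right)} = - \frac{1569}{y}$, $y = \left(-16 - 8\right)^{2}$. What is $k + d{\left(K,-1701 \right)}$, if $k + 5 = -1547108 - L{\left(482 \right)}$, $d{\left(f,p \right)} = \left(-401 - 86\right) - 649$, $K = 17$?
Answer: $- \frac{297263285}{192} \approx -1.5482 \cdot 10^{6}$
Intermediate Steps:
$d{\left(f,p \right)} = -1136$ ($d{\left(f,p \right)} = -487 - 649 = -1136$)
$y = 576$ ($y = \left(-24\right)^{2} = 576$)
$L{\left(Z \right)} = - \frac{523}{192}$ ($L{\left(Z \right)} = - \frac{1569}{576} = \left(-1569\right) \frac{1}{576} = - \frac{523}{192}$)
$k = - \frac{297045173}{192}$ ($k = -5 - \frac{297044213}{192} = - \frac{297045173}{192} \approx -1.5471 \cdot 10^{6}$)
$k + d{\left(K,-1701 \right)} = - \frac{297045173}{192} - 1136 = - \frac{297263285}{192}$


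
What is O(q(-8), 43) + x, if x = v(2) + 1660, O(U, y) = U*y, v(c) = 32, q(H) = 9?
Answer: 2079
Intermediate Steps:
x = 1692 (x = 32 + 1660 = 1692)
O(q(-8), 43) + x = 9*43 + 1692 = 387 + 1692 = 2079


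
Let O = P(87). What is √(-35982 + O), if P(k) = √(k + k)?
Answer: √(-35982 + √174) ≈ 189.65*I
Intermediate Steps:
P(k) = √2*√k (P(k) = √(2*k) = √2*√k)
O = √174 (O = √2*√87 = √174 ≈ 13.191)
√(-35982 + O) = √(-35982 + √174)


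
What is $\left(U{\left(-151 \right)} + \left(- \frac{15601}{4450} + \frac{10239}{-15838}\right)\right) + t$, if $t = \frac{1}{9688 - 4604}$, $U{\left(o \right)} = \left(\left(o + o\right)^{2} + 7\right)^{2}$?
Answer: $\frac{745247167920082996927}{89578936100} \approx 8.3194 \cdot 10^{9}$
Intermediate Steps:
$U{\left(o \right)} = \left(7 + 4 o^{2}\right)^{2}$ ($U{\left(o \right)} = \left(\left(2 o\right)^{2} + 7\right)^{2} = \left(4 o^{2} + 7\right)^{2} = \left(7 + 4 o^{2}\right)^{2}$)
$t = \frac{1}{5084} \approx 0.0001967$
$\left(U{\left(-151 \right)} + \left(- \frac{15601}{4450} + \frac{10239}{-15838}\right)\right) + t = \left(\left(7 + 4 \left(-151\right)^{2}\right)^{2} + \left(- \frac{15601}{4450} + \frac{10239}{-15838}\right)\right) + \frac{1}{5084} = \left(\left(7 + 4 \cdot 22801\right)^{2} + \left(\left(-15601\right) \frac{1}{4450} + 10239 \left(- \frac{1}{15838}\right)\right)\right) + \frac{1}{5084} = \left(\left(7 + 91204\right)^{2} - \frac{73163047}{17619775}\right) + \frac{1}{5084} = \left(91211^{2} - \frac{73163047}{17619775}\right) + \frac{1}{5084} = \left(8319446521 - \frac{73163047}{17619775}\right) + \frac{1}{5084} = \frac{146586775751389728}{17619775} + \frac{1}{5084} = \frac{745247167920082996927}{89578936100}$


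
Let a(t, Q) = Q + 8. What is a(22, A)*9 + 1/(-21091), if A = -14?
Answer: -1138915/21091 ≈ -54.000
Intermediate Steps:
a(t, Q) = 8 + Q
a(22, A)*9 + 1/(-21091) = (8 - 14)*9 + 1/(-21091) = -6*9 - 1/21091 = -54 - 1/21091 = -1138915/21091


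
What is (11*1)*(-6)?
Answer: -66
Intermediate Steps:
(11*1)*(-6) = 11*(-6) = -66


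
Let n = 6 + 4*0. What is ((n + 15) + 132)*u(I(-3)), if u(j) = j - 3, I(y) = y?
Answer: -918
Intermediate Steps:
u(j) = -3 + j
n = 6 (n = 6 + 0 = 6)
((n + 15) + 132)*u(I(-3)) = ((6 + 15) + 132)*(-3 - 3) = (21 + 132)*(-6) = 153*(-6) = -918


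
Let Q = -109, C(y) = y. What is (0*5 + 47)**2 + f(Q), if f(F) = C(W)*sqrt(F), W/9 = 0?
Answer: 2209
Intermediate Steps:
W = 0 (W = 9*0 = 0)
f(F) = 0 (f(F) = 0*sqrt(F) = 0)
(0*5 + 47)**2 + f(Q) = (0*5 + 47)**2 + 0 = (0 + 47)**2 + 0 = 47**2 + 0 = 2209 + 0 = 2209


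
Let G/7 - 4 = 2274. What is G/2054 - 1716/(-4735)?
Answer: 39514487/4862845 ≈ 8.1258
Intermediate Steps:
G = 15946 (G = 28 + 7*2274 = 28 + 15918 = 15946)
G/2054 - 1716/(-4735) = 15946/2054 - 1716/(-4735) = 15946*(1/2054) - 1716*(-1/4735) = 7973/1027 + 1716/4735 = 39514487/4862845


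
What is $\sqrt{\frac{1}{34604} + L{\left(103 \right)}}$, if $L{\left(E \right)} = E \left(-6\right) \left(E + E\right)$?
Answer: $\frac{i \sqrt{38110821534181}}{17302} \approx 356.8 i$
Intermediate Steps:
$L{\left(E \right)} = - 12 E^{2}$ ($L{\left(E \right)} = - 6 E 2 E = - 12 E^{2}$)
$\sqrt{\frac{1}{34604} + L{\left(103 \right)}} = \sqrt{\frac{1}{34604} - 12 \cdot 103^{2}} = \sqrt{\frac{1}{34604} - 127308} = \sqrt{- \frac{4405366031}{34604}} = \frac{i \sqrt{38110821534181}}{17302}$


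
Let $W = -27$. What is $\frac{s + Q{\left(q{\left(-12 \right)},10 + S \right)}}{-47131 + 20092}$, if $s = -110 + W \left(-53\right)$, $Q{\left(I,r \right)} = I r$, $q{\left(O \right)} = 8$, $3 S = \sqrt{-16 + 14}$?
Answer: $- \frac{467}{9013} - \frac{8 i \sqrt{2}}{81117} \approx -0.051814 - 0.00013947 i$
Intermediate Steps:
$S = \frac{i \sqrt{2}}{3}$ ($S = \frac{\sqrt{-16 + 14}}{3} = \frac{\sqrt{-2}}{3} = \frac{i \sqrt{2}}{3} \approx 0.4714 i$)
$s = 1321$ ($s = -110 - -1431 = -110 + 1431 = 1321$)
$\frac{s + Q{\left(q{\left(-12 \right)},10 + S \right)}}{-47131 + 20092} = \frac{1321 + 8 \left(10 + \frac{i \sqrt{2}}{3}\right)}{-47131 + 20092} = \frac{1321 + \left(80 + \frac{8 i \sqrt{2}}{3}\right)}{-27039} = \left(1401 + \frac{8 i \sqrt{2}}{3}\right) \left(- \frac{1}{27039}\right) = - \frac{467}{9013} - \frac{8 i \sqrt{2}}{81117}$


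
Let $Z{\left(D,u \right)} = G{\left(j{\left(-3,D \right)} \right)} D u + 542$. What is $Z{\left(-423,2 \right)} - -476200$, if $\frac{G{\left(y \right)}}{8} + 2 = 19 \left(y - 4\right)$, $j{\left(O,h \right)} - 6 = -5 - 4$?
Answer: $1390422$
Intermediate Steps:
$j{\left(O,h \right)} = -3$ ($j{\left(O,h \right)} = 6 - 9 = -3$)
$G{\left(y \right)} = -624 + 152 y$ ($G{\left(y \right)} = -16 + 8 \cdot 19 \left(y - 4\right) = -16 + 8 \cdot 19 \left(-4 + y\right) = -16 + 8 \left(-76 + 19 y\right) = -16 + \left(-608 + 152 y\right) = -624 + 152 y$)
$Z{\left(D,u \right)} = 542 - 1080 D u$ ($Z{\left(D,u \right)} = \left(-624 + 152 \left(-3\right)\right) D u + 542 = \left(-624 - 456\right) D u + 542 = - 1080 D u + 542 = 542 - 1080 D u$)
$Z{\left(-423,2 \right)} - -476200 = \left(542 - \left(-456840\right) 2\right) - -476200 = \left(542 + 913680\right) + 476200 = 914222 + 476200 = 1390422$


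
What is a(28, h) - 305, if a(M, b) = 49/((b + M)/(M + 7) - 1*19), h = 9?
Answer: -193255/628 ≈ -307.73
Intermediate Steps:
a(M, b) = 49/(-19 + (M + b)/(7 + M)) (a(M, b) = 49/((M + b)/(7 + M) - 19) = 49/(-19 + (M + b)/(7 + M)))
a(28, h) - 305 = 49*(7 + 28)/(-133 + 9 - 18*28) - 305 = 49*35/(-133 + 9 - 504) - 305 = 49*35/(-628) - 305 = 49*(-1/628)*35 - 305 = -1715/628 - 305 = -193255/628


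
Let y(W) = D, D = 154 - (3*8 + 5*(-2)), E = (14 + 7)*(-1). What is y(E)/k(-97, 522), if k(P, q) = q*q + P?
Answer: 140/272387 ≈ 0.00051397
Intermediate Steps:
E = -21 (E = 21*(-1) = -21)
k(P, q) = P + q**2 (k(P, q) = q**2 + P = P + q**2)
D = 140 (D = 154 - (24 - 10) = 154 - 1*14 = 154 - 14 = 140)
y(W) = 140
y(E)/k(-97, 522) = 140/(-97 + 522**2) = 140/(-97 + 272484) = 140/272387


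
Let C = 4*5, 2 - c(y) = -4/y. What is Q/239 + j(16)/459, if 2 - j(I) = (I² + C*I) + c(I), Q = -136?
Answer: -800591/438804 ≈ -1.8245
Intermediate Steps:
c(y) = 2 + 4/y (c(y) = 2 - (-4)/y = 2 + 4/y)
C = 20
j(I) = -I² - 20*I - 4/I (j(I) = 2 - ((I² + 20*I) + (2 + 4/I)) = 2 - (2 + I² + 4/I + 20*I) = 2 + (-2 - I² - 20*I - 4/I) = -I² - 20*I - 4/I)
Q/239 + j(16)/459 = -136/239 + ((-4 + 16²*(-20 - 1*16))/16)/459 = -136*1/239 + ((-4 + 256*(-20 - 16))/16)*(1/459) = -136/239 + ((-4 + 256*(-36))/16)*(1/459) = -136/239 + ((-4 - 9216)/16)*(1/459) = -136/239 + ((1/16)*(-9220))*(1/459) = -136/239 - 2305/4*1/459 = -136/239 - 2305/1836 = -800591/438804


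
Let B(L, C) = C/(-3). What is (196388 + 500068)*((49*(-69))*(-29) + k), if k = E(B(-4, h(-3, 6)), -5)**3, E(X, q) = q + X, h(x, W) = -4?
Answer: 204757444928/3 ≈ 6.8252e+10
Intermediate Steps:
B(L, C) = -C/3 (B(L, C) = C*(-1/3) = -C/3)
E(X, q) = X + q
k = -1331/27 (k = (-1/3*(-4) - 5)**3 = (4/3 - 5)**3 = (-11/3)**3 = -1331/27 ≈ -49.296)
(196388 + 500068)*((49*(-69))*(-29) + k) = (196388 + 500068)*((49*(-69))*(-29) - 1331/27) = 696456*(-3381*(-29) - 1331/27) = 696456*(98049 - 1331/27) = 696456*(2645992/27) = 204757444928/3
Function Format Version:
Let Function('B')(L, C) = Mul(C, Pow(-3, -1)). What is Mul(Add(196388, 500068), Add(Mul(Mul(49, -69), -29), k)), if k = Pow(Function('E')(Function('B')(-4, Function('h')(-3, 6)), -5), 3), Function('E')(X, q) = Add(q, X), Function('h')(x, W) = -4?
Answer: Rational(204757444928, 3) ≈ 6.8252e+10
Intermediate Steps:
Function('B')(L, C) = Mul(Rational(-1, 3), C) (Function('B')(L, C) = Mul(C, Rational(-1, 3)) = Mul(Rational(-1, 3), C))
Function('E')(X, q) = Add(X, q)
k = Rational(-1331, 27) (k = Pow(Add(Mul(Rational(-1, 3), -4), -5), 3) = Pow(Add(Rational(4, 3), -5), 3) = Pow(Rational(-11, 3), 3) = Rational(-1331, 27) ≈ -49.296)
Mul(Add(196388, 500068), Add(Mul(Mul(49, -69), -29), k)) = Mul(Add(196388, 500068), Add(Mul(Mul(49, -69), -29), Rational(-1331, 27))) = Mul(696456, Add(Mul(-3381, -29), Rational(-1331, 27))) = Mul(696456, Add(98049, Rational(-1331, 27))) = Mul(696456, Rational(2645992, 27)) = Rational(204757444928, 3)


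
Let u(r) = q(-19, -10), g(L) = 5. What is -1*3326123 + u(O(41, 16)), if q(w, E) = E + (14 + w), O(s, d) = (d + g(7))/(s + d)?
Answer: -3326138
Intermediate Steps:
O(s, d) = (5 + d)/(d + s) (O(s, d) = (d + 5)/(s + d) = (5 + d)/(d + s))
q(w, E) = 14 + E + w
u(r) = -15 (u(r) = 14 - 10 - 19 = -15)
-1*3326123 + u(O(41, 16)) = -1*3326123 - 15 = -3326123 - 15 = -3326138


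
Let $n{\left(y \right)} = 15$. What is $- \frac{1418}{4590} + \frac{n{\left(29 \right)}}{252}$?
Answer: $- \frac{16027}{64260} \approx -0.24941$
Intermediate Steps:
$- \frac{1418}{4590} + \frac{n{\left(29 \right)}}{252} = - \frac{1418}{4590} + \frac{15}{252} = \left(-1418\right) \frac{1}{4590} + 15 \cdot \frac{1}{252} = - \frac{709}{2295} + \frac{5}{84} = - \frac{16027}{64260}$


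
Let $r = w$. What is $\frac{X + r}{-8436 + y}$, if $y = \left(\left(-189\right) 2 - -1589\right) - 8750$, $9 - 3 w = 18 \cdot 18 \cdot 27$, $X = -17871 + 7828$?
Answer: $\frac{12956}{15975} \approx 0.81102$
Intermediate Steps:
$X = -10043$
$w = -2913$ ($w = 3 - \frac{18 \cdot 18 \cdot 27}{3} = 3 - \frac{324 \cdot 27}{3} = 3 - 2916 = -2913$)
$y = -7539$ ($y = \left(-378 + \left(-1119 + 2708\right)\right) - 8750 = \left(-378 + 1589\right) - 8750 = 1211 - 8750 = -7539$)
$r = -2913$
$\frac{X + r}{-8436 + y} = \frac{-10043 - 2913}{-8436 - 7539} = - \frac{12956}{-15975} = \left(-12956\right) \left(- \frac{1}{15975}\right) = \frac{12956}{15975}$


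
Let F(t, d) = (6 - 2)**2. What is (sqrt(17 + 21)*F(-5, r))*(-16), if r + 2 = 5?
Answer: -256*sqrt(38) ≈ -1578.1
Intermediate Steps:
r = 3 (r = -2 + 5 = 3)
F(t, d) = 16 (F(t, d) = 4**2 = 16)
(sqrt(17 + 21)*F(-5, r))*(-16) = (sqrt(17 + 21)*16)*(-16) = (sqrt(38)*16)*(-16) = (16*sqrt(38))*(-16) = -256*sqrt(38)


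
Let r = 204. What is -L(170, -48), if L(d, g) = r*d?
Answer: -34680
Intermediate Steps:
L(d, g) = 204*d
-L(170, -48) = -204*170 = -1*34680 = -34680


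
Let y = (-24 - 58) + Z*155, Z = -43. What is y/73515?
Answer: -173/1885 ≈ -0.091777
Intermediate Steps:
y = -6747 (y = (-24 - 58) - 43*155 = -82 - 6665 = -6747)
y/73515 = -6747/73515 = -6747*1/73515 = -173/1885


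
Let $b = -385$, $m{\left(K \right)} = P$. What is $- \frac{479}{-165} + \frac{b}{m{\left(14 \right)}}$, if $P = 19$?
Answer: $- \frac{54424}{3135} \approx -17.36$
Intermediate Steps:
$m{\left(K \right)} = 19$
$- \frac{479}{-165} + \frac{b}{m{\left(14 \right)}} = - \frac{479}{-165} - \frac{385}{19} = \left(-479\right) \left(- \frac{1}{165}\right) - \frac{385}{19} = \frac{479}{165} - \frac{385}{19} = - \frac{54424}{3135}$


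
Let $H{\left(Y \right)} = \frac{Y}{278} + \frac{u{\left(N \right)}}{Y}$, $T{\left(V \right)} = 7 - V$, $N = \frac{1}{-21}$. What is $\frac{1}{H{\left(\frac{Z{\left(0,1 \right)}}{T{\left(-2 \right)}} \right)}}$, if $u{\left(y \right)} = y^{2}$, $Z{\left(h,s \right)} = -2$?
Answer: $- \frac{122598}{1349} \approx -90.881$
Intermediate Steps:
$N = - \frac{1}{21} \approx -0.047619$
$H{\left(Y \right)} = \frac{Y}{278} + \frac{1}{441 Y}$ ($H{\left(Y \right)} = \frac{Y}{278} + \frac{\left(- \frac{1}{21}\right)^{2}}{Y} = Y \frac{1}{278} + \frac{1}{441 Y} = \frac{Y}{278} + \frac{1}{441 Y}$)
$\frac{1}{H{\left(\frac{Z{\left(0,1 \right)}}{T{\left(-2 \right)}} \right)}} = \frac{1}{\frac{\frac{1}{7 - -2} \left(-2\right)}{278} + \frac{1}{441 \frac{1}{7 - -2} \left(-2\right)}} = \frac{1}{\frac{\frac{1}{7 + 2} \left(-2\right)}{278} + \frac{1}{441 \frac{1}{7 + 2} \left(-2\right)}} = \frac{1}{\frac{\frac{1}{9} \left(-2\right)}{278} + \frac{1}{441 \cdot \frac{1}{9} \left(-2\right)}} = \frac{1}{\frac{1}{278} \left(- \frac{2}{9}\right) + \frac{1}{441 \left(- \frac{2}{9}\right)}} = \frac{1}{- \frac{1}{1251} + \frac{1}{441} \left(- \frac{9}{2}\right)} = \frac{1}{- \frac{1}{1251} - \frac{1}{98}} = \frac{1}{- \frac{1349}{122598}} = - \frac{122598}{1349}$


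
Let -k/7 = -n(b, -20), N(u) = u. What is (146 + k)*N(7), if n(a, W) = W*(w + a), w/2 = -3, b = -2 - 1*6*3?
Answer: 26502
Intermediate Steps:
b = -20 (b = -2 - 6*3 = -2 - 18 = -20)
w = -6 (w = 2*(-3) = -6)
n(a, W) = W*(-6 + a)
k = 3640 (k = -(-7)*(-20*(-6 - 20)) = -(-7)*(-20*(-26)) = -(-7)*520 = -7*(-520) = 3640)
(146 + k)*N(7) = (146 + 3640)*7 = 3786*7 = 26502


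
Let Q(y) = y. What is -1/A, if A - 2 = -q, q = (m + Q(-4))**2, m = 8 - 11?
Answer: 1/47 ≈ 0.021277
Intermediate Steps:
m = -3
q = 49 (q = (-3 - 4)**2 = (-7)**2 = 49)
A = -47 (A = 2 - 1*49 = 2 - 49 = -47)
-1/A = -1/(-47) = -1*(-1/47) = 1/47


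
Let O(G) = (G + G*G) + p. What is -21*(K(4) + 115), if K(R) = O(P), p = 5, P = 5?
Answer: -3150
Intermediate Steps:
O(G) = 5 + G + G**2 (O(G) = (G + G*G) + 5 = (G + G**2) + 5 = 5 + G + G**2)
K(R) = 35 (K(R) = 5 + 5 + 5**2 = 5 + 5 + 25 = 35)
-21*(K(4) + 115) = -21*(35 + 115) = -21*150 = -3150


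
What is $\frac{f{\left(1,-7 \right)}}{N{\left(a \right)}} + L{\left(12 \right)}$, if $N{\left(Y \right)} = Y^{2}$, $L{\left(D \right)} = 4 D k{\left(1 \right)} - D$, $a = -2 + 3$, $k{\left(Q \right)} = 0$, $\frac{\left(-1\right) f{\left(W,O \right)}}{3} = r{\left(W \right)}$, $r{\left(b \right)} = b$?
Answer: $-15$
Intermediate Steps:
$f{\left(W,O \right)} = - 3 W$
$a = 1$
$L{\left(D \right)} = - D$ ($L{\left(D \right)} = 4 D 0 - D = 0 - D = - D$)
$\frac{f{\left(1,-7 \right)}}{N{\left(a \right)}} + L{\left(12 \right)} = \frac{\left(-3\right) 1}{1^{2}} - 12 = 1^{-1} \left(-3\right) - 12 = 1 \left(-3\right) - 12 = -3 - 12 = -15$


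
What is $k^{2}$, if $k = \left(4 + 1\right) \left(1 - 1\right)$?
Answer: $0$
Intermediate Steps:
$k = 0$ ($k = 5 \cdot 0 = 0$)
$k^{2} = 0^{2} = 0$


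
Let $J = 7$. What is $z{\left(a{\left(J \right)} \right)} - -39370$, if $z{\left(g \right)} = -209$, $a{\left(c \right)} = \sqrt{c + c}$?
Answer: $39161$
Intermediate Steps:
$a{\left(c \right)} = \sqrt{2} \sqrt{c}$ ($a{\left(c \right)} = \sqrt{2 c} = \sqrt{2} \sqrt{c}$)
$z{\left(a{\left(J \right)} \right)} - -39370 = -209 - -39370 = -209 + 39370 = 39161$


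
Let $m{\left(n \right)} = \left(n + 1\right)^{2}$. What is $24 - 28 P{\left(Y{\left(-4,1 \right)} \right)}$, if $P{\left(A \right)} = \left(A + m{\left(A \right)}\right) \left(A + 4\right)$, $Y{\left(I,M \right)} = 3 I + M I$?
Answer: $70248$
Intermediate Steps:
$Y{\left(I,M \right)} = 3 I + I M$
$m{\left(n \right)} = \left(1 + n\right)^{2}$
$P{\left(A \right)} = \left(4 + A\right) \left(A + \left(1 + A\right)^{2}\right)$ ($P{\left(A \right)} = \left(A + \left(1 + A\right)^{2}\right) \left(A + 4\right) = \left(A + \left(1 + A\right)^{2}\right) \left(4 + A\right) = \left(4 + A\right) \left(A + \left(1 + A\right)^{2}\right)$)
$24 - 28 P{\left(Y{\left(-4,1 \right)} \right)} = 24 - 28 \left(4 + \left(- 4 \left(3 + 1\right)\right)^{3} + 7 \left(- 4 \left(3 + 1\right)\right)^{2} + 13 \left(- 4 \left(3 + 1\right)\right)\right) = 24 - 28 \left(4 + \left(\left(-4\right) 4\right)^{3} + 7 \left(\left(-4\right) 4\right)^{2} + 13 \left(\left(-4\right) 4\right)\right) = 24 - 28 \left(4 + \left(-16\right)^{3} + 7 \left(-16\right)^{2} + 13 \left(-16\right)\right) = 24 - 28 \left(4 - 4096 + 7 \cdot 256 - 208\right) = 24 - 28 \left(4 - 4096 + 1792 - 208\right) = 24 - -70224 = 24 + 70224 = 70248$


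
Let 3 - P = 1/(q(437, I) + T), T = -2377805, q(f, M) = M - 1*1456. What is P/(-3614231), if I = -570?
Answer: -7139494/8601258974961 ≈ -8.3005e-7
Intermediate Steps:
q(f, M) = -1456 + M (q(f, M) = M - 1456 = -1456 + M)
P = 7139494/2379831 (P = 3 - 1/((-1456 - 570) - 2377805) = 3 - 1/(-2026 - 2377805) = 3 - 1/(-2379831) = 3 - 1*(-1/2379831) = 3 + 1/2379831 = 7139494/2379831 ≈ 3.0000)
P/(-3614231) = (7139494/2379831)/(-3614231) = (7139494/2379831)*(-1/3614231) = -7139494/8601258974961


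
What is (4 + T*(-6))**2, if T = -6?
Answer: 1600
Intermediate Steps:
(4 + T*(-6))**2 = (4 - 6*(-6))**2 = (4 + 36)**2 = 40**2 = 1600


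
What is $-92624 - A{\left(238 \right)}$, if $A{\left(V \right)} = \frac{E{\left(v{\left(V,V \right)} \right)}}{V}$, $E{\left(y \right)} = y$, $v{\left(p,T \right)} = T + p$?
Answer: $-92626$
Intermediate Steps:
$A{\left(V \right)} = 2$ ($A{\left(V \right)} = \frac{V + V}{V} = \frac{2 V}{V} = 2$)
$-92624 - A{\left(238 \right)} = -92624 - 2 = -92626$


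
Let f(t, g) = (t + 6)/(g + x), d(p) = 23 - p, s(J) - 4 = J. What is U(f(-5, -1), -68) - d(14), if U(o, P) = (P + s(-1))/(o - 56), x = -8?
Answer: -792/101 ≈ -7.8416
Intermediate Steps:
s(J) = 4 + J
f(t, g) = (6 + t)/(-8 + g) (f(t, g) = (t + 6)/(g - 8) = (6 + t)/(-8 + g))
U(o, P) = (3 + P)/(-56 + o) (U(o, P) = (P + (4 - 1))/(o - 56) = (P + 3)/(-56 + o) = (3 + P)/(-56 + o))
U(f(-5, -1), -68) - d(14) = (3 - 68)/(-56 + (6 - 5)/(-8 - 1)) - (23 - 1*14) = -65/(-56 + 1/(-9)) - (23 - 14) = -65/(-56 - 1/9*1) - 1*9 = -65/(-56 - 1/9) - 9 = -65/(-505/9) - 9 = -9/505*(-65) - 9 = 117/101 - 9 = -792/101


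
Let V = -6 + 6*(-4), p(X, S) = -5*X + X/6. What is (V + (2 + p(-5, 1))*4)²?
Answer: 50176/9 ≈ 5575.1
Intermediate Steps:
p(X, S) = -29*X/6 (p(X, S) = -5*X + X*(⅙) = -5*X + X/6 = -29*X/6)
V = -30 (V = -6 - 24 = -30)
(V + (2 + p(-5, 1))*4)² = (-30 + (2 - 29/6*(-5))*4)² = (-30 + (2 + 145/6)*4)² = (-30 + (157/6)*4)² = (-30 + 314/3)² = (224/3)² = 50176/9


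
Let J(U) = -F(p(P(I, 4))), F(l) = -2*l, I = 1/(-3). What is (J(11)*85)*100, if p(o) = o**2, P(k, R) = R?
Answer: 272000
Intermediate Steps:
I = -1/3 ≈ -0.33333
J(U) = 32 (J(U) = -(-2)*4**2 = -(-2)*16 = -1*(-32) = 32)
(J(11)*85)*100 = (32*85)*100 = 2720*100 = 272000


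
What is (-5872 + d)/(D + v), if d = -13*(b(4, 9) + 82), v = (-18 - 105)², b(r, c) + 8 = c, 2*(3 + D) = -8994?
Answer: -2317/3543 ≈ -0.65397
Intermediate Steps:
D = -4500 (D = -3 + (½)*(-8994) = -3 - 4497 = -4500)
b(r, c) = -8 + c
v = 15129 (v = (-123)² = 15129)
d = -1079 (d = -13*((-8 + 9) + 82) = -13*(1 + 82) = -13*83 = -1079)
(-5872 + d)/(D + v) = (-5872 - 1079)/(-4500 + 15129) = -6951/10629 = -6951*1/10629 = -2317/3543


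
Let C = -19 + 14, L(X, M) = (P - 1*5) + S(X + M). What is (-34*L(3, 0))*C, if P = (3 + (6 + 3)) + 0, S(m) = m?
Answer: 1700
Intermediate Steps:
P = 12 (P = (3 + 9) + 0 = 12 + 0 = 12)
L(X, M) = 7 + M + X (L(X, M) = (12 - 1*5) + (X + M) = (12 - 5) + (M + X) = 7 + (M + X) = 7 + M + X)
C = -5
(-34*L(3, 0))*C = -34*(7 + 0 + 3)*(-5) = -34*10*(-5) = -340*(-5) = 1700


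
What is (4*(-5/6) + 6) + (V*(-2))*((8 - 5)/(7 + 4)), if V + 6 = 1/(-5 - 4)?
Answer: 6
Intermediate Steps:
V = -55/9 (V = -6 + 1/(-5 - 4) = -6 + 1/(-9) = -6 - ⅑ = -55/9 ≈ -6.1111)
(4*(-5/6) + 6) + (V*(-2))*((8 - 5)/(7 + 4)) = (4*(-5/6) + 6) + (-55/9*(-2))*((8 - 5)/(7 + 4)) = (4*(-5*⅙) + 6) + 110*(3/11)/9 = (4*(-⅚) + 6) + 110*(3*(1/11))/9 = (-10/3 + 6) + (110/9)*(3/11) = 8/3 + 10/3 = 6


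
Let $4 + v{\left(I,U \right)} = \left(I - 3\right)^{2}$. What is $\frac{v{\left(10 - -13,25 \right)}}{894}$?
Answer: $\frac{66}{149} \approx 0.44295$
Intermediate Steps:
$v{\left(I,U \right)} = -4 + \left(-3 + I\right)^{2}$ ($v{\left(I,U \right)} = -4 + \left(I - 3\right)^{2} = -4 + \left(-3 + I\right)^{2}$)
$\frac{v{\left(10 - -13,25 \right)}}{894} = \frac{-4 + \left(-3 + \left(10 - -13\right)\right)^{2}}{894} = \left(-4 + \left(-3 + \left(10 + 13\right)\right)^{2}\right) \frac{1}{894} = \left(-4 + \left(-3 + 23\right)^{2}\right) \frac{1}{894} = \left(-4 + 20^{2}\right) \frac{1}{894} = \left(-4 + 400\right) \frac{1}{894} = 396 \cdot \frac{1}{894} = \frac{66}{149}$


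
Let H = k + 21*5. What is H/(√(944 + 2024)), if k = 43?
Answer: 37*√742/371 ≈ 2.7166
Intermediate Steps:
H = 148 (H = 43 + 21*5 = 43 + 105 = 148)
H/(√(944 + 2024)) = 148/(√(944 + 2024)) = 148/(√2968) = 148/((2*√742)) = 148*(√742/1484) = 37*√742/371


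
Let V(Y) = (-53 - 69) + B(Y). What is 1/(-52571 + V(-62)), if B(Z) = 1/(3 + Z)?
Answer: -59/3108888 ≈ -1.8978e-5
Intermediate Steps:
V(Y) = -122 + 1/(3 + Y) (V(Y) = (-53 - 69) + 1/(3 + Y) = -122 + 1/(3 + Y))
1/(-52571 + V(-62)) = 1/(-52571 + (-365 - 122*(-62))/(3 - 62)) = 1/(-52571 + (-365 + 7564)/(-59)) = 1/(-52571 - 1/59*7199) = 1/(-52571 - 7199/59) = 1/(-3108888/59) = -59/3108888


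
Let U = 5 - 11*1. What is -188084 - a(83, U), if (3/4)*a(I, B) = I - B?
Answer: -564608/3 ≈ -1.8820e+5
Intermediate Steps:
U = -6 (U = 5 - 11 = -6)
a(I, B) = -4*B/3 + 4*I/3 (a(I, B) = 4*(I - B)/3 = -4*B/3 + 4*I/3)
-188084 - a(83, U) = -188084 - (-4/3*(-6) + (4/3)*83) = -188084 - (8 + 332/3) = -188084 - 1*356/3 = -188084 - 356/3 = -564608/3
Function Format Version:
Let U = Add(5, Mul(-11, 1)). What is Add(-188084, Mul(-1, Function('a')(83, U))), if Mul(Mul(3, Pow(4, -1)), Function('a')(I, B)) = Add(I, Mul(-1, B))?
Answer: Rational(-564608, 3) ≈ -1.8820e+5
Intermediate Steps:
U = -6 (U = Add(5, -11) = -6)
Function('a')(I, B) = Add(Mul(Rational(-4, 3), B), Mul(Rational(4, 3), I)) (Function('a')(I, B) = Mul(Rational(4, 3), Add(I, Mul(-1, B))) = Add(Mul(Rational(-4, 3), B), Mul(Rational(4, 3), I)))
Add(-188084, Mul(-1, Function('a')(83, U))) = Add(-188084, Mul(-1, Add(Mul(Rational(-4, 3), -6), Mul(Rational(4, 3), 83)))) = Add(-188084, Mul(-1, Add(8, Rational(332, 3)))) = Add(-188084, Mul(-1, Rational(356, 3))) = Add(-188084, Rational(-356, 3)) = Rational(-564608, 3)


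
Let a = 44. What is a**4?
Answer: 3748096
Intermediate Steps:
a**4 = 44**4 = 3748096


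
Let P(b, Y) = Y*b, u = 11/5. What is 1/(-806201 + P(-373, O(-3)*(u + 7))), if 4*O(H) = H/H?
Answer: -10/8070589 ≈ -1.2391e-6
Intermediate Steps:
O(H) = ¼ (O(H) = (H/H)/4 = (¼)*1 = ¼)
u = 11/5 (u = 11*(⅕) = 11/5 ≈ 2.2000)
1/(-806201 + P(-373, O(-3)*(u + 7))) = 1/(-806201 + ((11/5 + 7)/4)*(-373)) = 1/(-806201 + ((¼)*(46/5))*(-373)) = 1/(-806201 + (23/10)*(-373)) = 1/(-806201 - 8579/10) = 1/(-8070589/10) = -10/8070589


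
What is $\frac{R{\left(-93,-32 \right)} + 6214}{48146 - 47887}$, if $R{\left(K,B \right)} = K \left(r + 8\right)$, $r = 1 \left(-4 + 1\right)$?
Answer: $\frac{5749}{259} \approx 22.197$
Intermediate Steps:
$r = -3$ ($r = 1 \left(-3\right) = -3$)
$R{\left(K,B \right)} = 5 K$ ($R{\left(K,B \right)} = K \left(-3 + 8\right) = K 5 = 5 K$)
$\frac{R{\left(-93,-32 \right)} + 6214}{48146 - 47887} = \frac{5 \left(-93\right) + 6214}{48146 - 47887} = \frac{-465 + 6214}{259} = 5749 \cdot \frac{1}{259} = \frac{5749}{259}$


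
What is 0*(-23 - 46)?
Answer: 0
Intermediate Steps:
0*(-23 - 46) = 0*(-69) = 0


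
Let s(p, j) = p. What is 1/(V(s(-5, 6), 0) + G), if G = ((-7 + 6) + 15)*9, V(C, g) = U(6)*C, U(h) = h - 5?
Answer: 1/121 ≈ 0.0082645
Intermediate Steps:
U(h) = -5 + h
V(C, g) = C (V(C, g) = (-5 + 6)*C = 1*C = C)
G = 126 (G = (-1 + 15)*9 = 14*9 = 126)
1/(V(s(-5, 6), 0) + G) = 1/(-5 + 126) = 1/121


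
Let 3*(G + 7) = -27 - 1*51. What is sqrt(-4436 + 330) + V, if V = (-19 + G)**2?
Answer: 2704 + I*sqrt(4106) ≈ 2704.0 + 64.078*I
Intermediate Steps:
G = -33 (G = -7 + (-27 - 1*51)/3 = -7 + (-27 - 51)/3 = -7 + (1/3)*(-78) = -7 - 26 = -33)
V = 2704 (V = (-19 - 33)**2 = (-52)**2 = 2704)
sqrt(-4436 + 330) + V = sqrt(-4436 + 330) + 2704 = sqrt(-4106) + 2704 = I*sqrt(4106) + 2704 = 2704 + I*sqrt(4106)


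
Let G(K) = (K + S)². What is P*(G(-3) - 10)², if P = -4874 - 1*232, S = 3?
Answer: -510600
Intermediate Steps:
G(K) = (3 + K)² (G(K) = (K + 3)² = (3 + K)²)
P = -5106 (P = -4874 - 232 = -5106)
P*(G(-3) - 10)² = -5106*((3 - 3)² - 10)² = -5106*(0² - 10)² = -5106*(0 - 10)² = -5106*(-10)² = -5106*100 = -510600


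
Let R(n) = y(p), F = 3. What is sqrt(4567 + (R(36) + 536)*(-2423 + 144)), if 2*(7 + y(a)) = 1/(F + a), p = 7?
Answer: I*sqrt(120113795)/10 ≈ 1096.0*I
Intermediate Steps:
y(a) = -7 + 1/(2*(3 + a))
R(n) = -139/20 (R(n) = (-41 - 14*7)/(2*(3 + 7)) = (1/2)*(-41 - 98)/10 = (1/2)*(1/10)*(-139) = -139/20)
sqrt(4567 + (R(36) + 536)*(-2423 + 144)) = sqrt(4567 + (-139/20 + 536)*(-2423 + 144)) = sqrt(4567 + (10581/20)*(-2279)) = sqrt(4567 - 24114099/20) = sqrt(-24022759/20) = I*sqrt(120113795)/10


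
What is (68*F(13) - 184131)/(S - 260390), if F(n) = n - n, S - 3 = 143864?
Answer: 20459/12947 ≈ 1.5802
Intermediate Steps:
S = 143867 (S = 3 + 143864 = 143867)
F(n) = 0
(68*F(13) - 184131)/(S - 260390) = (68*0 - 184131)/(143867 - 260390) = (0 - 184131)/(-116523) = -184131*(-1/116523) = 20459/12947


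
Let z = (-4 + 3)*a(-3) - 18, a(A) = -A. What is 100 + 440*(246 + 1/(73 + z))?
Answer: 1408530/13 ≈ 1.0835e+5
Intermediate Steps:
z = -21 (z = (-4 + 3)*(-1*(-3)) - 18 = -1*3 - 18 = -3 - 18 = -21)
100 + 440*(246 + 1/(73 + z)) = 100 + 440*(246 + 1/(73 - 21)) = 100 + 440*(246 + 1/52) = 100 + 440*(12793/52) = 100 + 1407230/13 = 1408530/13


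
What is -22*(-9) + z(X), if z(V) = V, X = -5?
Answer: 193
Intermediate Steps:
-22*(-9) + z(X) = -22*(-9) - 5 = 198 - 5 = 193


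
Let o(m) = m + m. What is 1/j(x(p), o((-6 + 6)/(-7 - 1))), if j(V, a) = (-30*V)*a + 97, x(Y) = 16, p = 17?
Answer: 1/97 ≈ 0.010309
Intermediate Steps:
o(m) = 2*m
j(V, a) = 97 - 30*V*a (j(V, a) = -30*V*a + 97 = 97 - 30*V*a)
1/j(x(p), o((-6 + 6)/(-7 - 1))) = 1/(97 - 30*16*2*((-6 + 6)/(-7 - 1))) = 1/(97 - 30*16*2*(0/(-8))) = 1/(97 - 30*16*2*(0*(-⅛))) = 1/(97 - 30*16*2*0) = 1/(97 - 30*16*0) = 1/(97 + 0) = 1/97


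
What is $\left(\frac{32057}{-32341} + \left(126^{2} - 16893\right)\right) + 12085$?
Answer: $\frac{357918131}{32341} \approx 11067.0$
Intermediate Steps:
$\left(\frac{32057}{-32341} + \left(126^{2} - 16893\right)\right) + 12085 = \left(32057 \left(- \frac{1}{32341}\right) + \left(15876 - 16893\right)\right) + 12085 = \left(- \frac{32057}{32341} - 1017\right) + 12085 = - \frac{32922854}{32341} + 12085 = \frac{357918131}{32341}$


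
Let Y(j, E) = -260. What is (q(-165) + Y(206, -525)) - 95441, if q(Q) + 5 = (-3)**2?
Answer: -95697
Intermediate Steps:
q(Q) = 4 (q(Q) = -5 + (-3)**2 = -5 + 9 = 4)
(q(-165) + Y(206, -525)) - 95441 = (4 - 260) - 95441 = -256 - 95441 = -95697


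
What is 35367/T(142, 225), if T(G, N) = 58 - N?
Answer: -35367/167 ≈ -211.78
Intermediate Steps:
35367/T(142, 225) = 35367/(58 - 1*225) = 35367/(58 - 225) = 35367/(-167) = 35367*(-1/167) = -35367/167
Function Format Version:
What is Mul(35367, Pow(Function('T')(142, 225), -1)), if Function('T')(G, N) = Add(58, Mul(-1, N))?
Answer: Rational(-35367, 167) ≈ -211.78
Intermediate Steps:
Mul(35367, Pow(Function('T')(142, 225), -1)) = Mul(35367, Pow(Add(58, Mul(-1, 225)), -1)) = Mul(35367, Pow(Add(58, -225), -1)) = Mul(35367, Pow(-167, -1)) = Mul(35367, Rational(-1, 167)) = Rational(-35367, 167)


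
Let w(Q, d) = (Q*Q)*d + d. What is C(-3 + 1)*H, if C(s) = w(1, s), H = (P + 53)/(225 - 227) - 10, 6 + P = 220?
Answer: 574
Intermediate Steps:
P = 214 (P = -6 + 220 = 214)
w(Q, d) = d + d*Q² (w(Q, d) = Q²*d + d = d*Q² + d = d + d*Q²)
H = -287/2 (H = (214 + 53)/(225 - 227) - 10 = 267/(-2) - 10 = 267*(-½) - 10 = -267/2 - 10 = -287/2 ≈ -143.50)
C(s) = 2*s (C(s) = s*(1 + 1²) = s*(1 + 1) = s*2 = 2*s)
C(-3 + 1)*H = (2*(-3 + 1))*(-287/2) = (2*(-2))*(-287/2) = -4*(-287/2) = 574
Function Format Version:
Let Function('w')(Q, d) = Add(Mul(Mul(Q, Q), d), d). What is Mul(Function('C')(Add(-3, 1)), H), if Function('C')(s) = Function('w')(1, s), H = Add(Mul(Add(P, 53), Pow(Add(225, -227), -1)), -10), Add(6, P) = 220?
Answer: 574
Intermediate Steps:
P = 214 (P = Add(-6, 220) = 214)
Function('w')(Q, d) = Add(d, Mul(d, Pow(Q, 2))) (Function('w')(Q, d) = Add(Mul(Pow(Q, 2), d), d) = Add(Mul(d, Pow(Q, 2)), d) = Add(d, Mul(d, Pow(Q, 2))))
H = Rational(-287, 2) (H = Add(Mul(Add(214, 53), Pow(Add(225, -227), -1)), -10) = Add(Mul(267, Pow(-2, -1)), -10) = Add(Mul(267, Rational(-1, 2)), -10) = Add(Rational(-267, 2), -10) = Rational(-287, 2) ≈ -143.50)
Function('C')(s) = Mul(2, s) (Function('C')(s) = Mul(s, Add(1, Pow(1, 2))) = Mul(s, Add(1, 1)) = Mul(s, 2) = Mul(2, s))
Mul(Function('C')(Add(-3, 1)), H) = Mul(Mul(2, Add(-3, 1)), Rational(-287, 2)) = Mul(Mul(2, -2), Rational(-287, 2)) = Mul(-4, Rational(-287, 2)) = 574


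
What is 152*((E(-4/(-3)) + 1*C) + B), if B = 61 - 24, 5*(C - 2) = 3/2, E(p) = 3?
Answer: 32148/5 ≈ 6429.6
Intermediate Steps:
C = 23/10 (C = 2 + (3/2)/5 = 2 + (3*(½))/5 = 2 + (⅕)*(3/2) = 2 + 3/10 = 23/10 ≈ 2.3000)
B = 37
152*((E(-4/(-3)) + 1*C) + B) = 152*((3 + 1*(23/10)) + 37) = 152*((3 + 23/10) + 37) = 152*(53/10 + 37) = 152*(423/10) = 32148/5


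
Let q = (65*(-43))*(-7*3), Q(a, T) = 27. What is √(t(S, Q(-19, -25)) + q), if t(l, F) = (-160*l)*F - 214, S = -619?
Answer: 13*√16169 ≈ 1653.0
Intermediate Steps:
t(l, F) = -214 - 160*F*l (t(l, F) = -160*F*l - 214 = -214 - 160*F*l)
q = 58695 (q = -2795*(-21) = 58695)
√(t(S, Q(-19, -25)) + q) = √((-214 - 160*27*(-619)) + 58695) = √((-214 + 2674080) + 58695) = √(2673866 + 58695) = √2732561 = 13*√16169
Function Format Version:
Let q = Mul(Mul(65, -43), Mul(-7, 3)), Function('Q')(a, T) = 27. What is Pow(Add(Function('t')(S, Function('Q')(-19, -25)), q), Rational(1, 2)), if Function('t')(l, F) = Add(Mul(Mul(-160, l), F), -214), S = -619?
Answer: Mul(13, Pow(16169, Rational(1, 2))) ≈ 1653.0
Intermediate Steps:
Function('t')(l, F) = Add(-214, Mul(-160, F, l)) (Function('t')(l, F) = Add(Mul(-160, F, l), -214) = Add(-214, Mul(-160, F, l)))
q = 58695 (q = Mul(-2795, -21) = 58695)
Pow(Add(Function('t')(S, Function('Q')(-19, -25)), q), Rational(1, 2)) = Pow(Add(Add(-214, Mul(-160, 27, -619)), 58695), Rational(1, 2)) = Pow(Add(Add(-214, 2674080), 58695), Rational(1, 2)) = Pow(Add(2673866, 58695), Rational(1, 2)) = Pow(2732561, Rational(1, 2)) = Mul(13, Pow(16169, Rational(1, 2)))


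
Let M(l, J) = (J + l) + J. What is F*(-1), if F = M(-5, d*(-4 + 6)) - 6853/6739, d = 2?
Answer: -13364/6739 ≈ -1.9831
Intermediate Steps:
M(l, J) = l + 2*J
F = 13364/6739 (F = (-5 + 2*(2*(-4 + 6))) - 6853/6739 = (-5 + 2*(2*2)) - 6853*1/6739 = (-5 + 2*4) - 6853/6739 = (-5 + 8) - 6853/6739 = 3 - 6853/6739 = 13364/6739 ≈ 1.9831)
F*(-1) = (13364/6739)*(-1) = -13364/6739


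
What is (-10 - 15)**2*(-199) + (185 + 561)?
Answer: -123629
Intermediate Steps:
(-10 - 15)**2*(-199) + (185 + 561) = (-25)**2*(-199) + 746 = 625*(-199) + 746 = -124375 + 746 = -123629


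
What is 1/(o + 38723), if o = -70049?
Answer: -1/31326 ≈ -3.1922e-5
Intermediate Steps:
1/(o + 38723) = 1/(-70049 + 38723) = 1/(-31326) = -1/31326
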